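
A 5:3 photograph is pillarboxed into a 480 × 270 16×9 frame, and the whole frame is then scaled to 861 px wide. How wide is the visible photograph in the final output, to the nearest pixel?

Fitted into 480×270, the photograph spans the height; its width is 270 × 5/3 ≈ 450.00 px.
Scaling 480 → 861 is ×1.7937, so the width becomes 450.00 × 1.7937 ≈ 807.19 px.

807 px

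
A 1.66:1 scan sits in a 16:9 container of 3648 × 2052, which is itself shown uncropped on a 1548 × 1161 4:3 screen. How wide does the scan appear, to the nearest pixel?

1.66:1 in 3648×2052: fills the height, so the scan is 3406.32 × 2052.00.
Second fit — the 16:9 canvas into 1548×1161 spans the width: 1548.00 × 870.75 (×0.4243 from 3648×2052).
Applying the same ×0.4243: 3406.32 → 1445.44.

1445 px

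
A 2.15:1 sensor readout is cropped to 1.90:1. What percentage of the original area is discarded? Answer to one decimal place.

11.6%

1.90:1 is narrower than 2.15:1, so the crop keeps the full height and trims the width.
(1.900)/(2.150) ≈ 0.884 of the area survives, leaving 11.63% discarded.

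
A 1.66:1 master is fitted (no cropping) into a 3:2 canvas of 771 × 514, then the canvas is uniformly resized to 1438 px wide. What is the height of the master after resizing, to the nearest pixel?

866 px

In the 771×514 frame the master fills the width: height = 771 / 1.660 ≈ 464.46 px.
Scaling 771 → 1438 is ×1.8651, so the height becomes 464.46 × 1.8651 ≈ 866.27 px.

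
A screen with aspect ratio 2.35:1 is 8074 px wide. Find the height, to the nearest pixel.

At 2.35:1, 8074 / 2.350 ≈ 3435.74.

3436 px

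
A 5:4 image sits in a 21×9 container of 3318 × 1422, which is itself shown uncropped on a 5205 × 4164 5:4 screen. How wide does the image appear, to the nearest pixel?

2788 px

5:4 in 3318×1422: fills the height, so the image is 1777.50 × 1422.00.
The 21×9 canvas is width-limited in 5205×4164, giving 5205.00 × 2230.71; scale factor 1.5687.
The image scales with it: width 1777.50 × 1.5687 ≈ 2788.39.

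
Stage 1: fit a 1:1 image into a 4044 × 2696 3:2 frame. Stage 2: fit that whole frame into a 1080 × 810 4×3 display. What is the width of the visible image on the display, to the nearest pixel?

1:1 in 4044×2696: fills the height, so the image is 2696.00 × 2696.00.
3:2 in 1080×810: fills the width, so the intermediate becomes 1080.00 × 720.00 — a scale of ×0.2671.
Applying the same ×0.2671: 2696.00 → 720.00.

720 px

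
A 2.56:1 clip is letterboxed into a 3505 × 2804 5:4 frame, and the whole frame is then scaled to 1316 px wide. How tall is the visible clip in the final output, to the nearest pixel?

At 3505×2804 the clip is width-limited, so height = 3505 / 2.560 ≈ 1369.14 px.
Resizing to 1316 px wide multiplies everything by 0.3755: 1369.14 → 514.06 px.

514 px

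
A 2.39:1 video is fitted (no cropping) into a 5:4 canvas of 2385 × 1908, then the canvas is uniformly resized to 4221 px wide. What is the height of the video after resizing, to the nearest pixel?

At 2385×1908 the video is width-limited, so height = 2385 / 2.390 ≈ 997.91 px.
The frame scales by 4221/2385 = 1.7698; 997.91 × 1.7698 ≈ 1766.11 px.

1766 px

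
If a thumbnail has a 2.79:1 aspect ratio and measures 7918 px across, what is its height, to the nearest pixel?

2838 px

7918 / 2.790 = 2837.99.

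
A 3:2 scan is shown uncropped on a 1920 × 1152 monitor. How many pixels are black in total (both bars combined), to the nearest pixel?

Since 1.500 < 1.667, the scan is height-limited.
Content width = 1152 × 3/2 ≈ 1728.0000 px.
Leftover width: 1920 − 1728.0000 = 192.0000 px.
Across the 1152-px span: 192.0000 × 1152 ≈ 221184 px.

221184 pixels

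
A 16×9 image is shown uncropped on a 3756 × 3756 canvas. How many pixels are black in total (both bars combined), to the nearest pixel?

6172047 pixels

16×9 (1.778) > 1:1 (1.000), so the image fills the width.
That makes the image 2112.7500 px tall (3756 × 9/16).
Leftover height: 3756 − 2112.7500 = 1643.2500 px.
Bar area = 1643.2500 × 3756 ≈ 6172047 px.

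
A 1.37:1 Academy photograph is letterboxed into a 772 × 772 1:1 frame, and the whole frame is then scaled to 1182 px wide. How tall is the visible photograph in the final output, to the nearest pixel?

863 px

Fitted into 772×772, the photograph spans the width; its height is 772 / 1.370 ≈ 563.50 px.
Resizing to 1182 px wide multiplies everything by 1.5311: 563.50 → 862.77 px.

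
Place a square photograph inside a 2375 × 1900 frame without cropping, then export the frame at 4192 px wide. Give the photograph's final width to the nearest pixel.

3354 px

In the 2375×1900 frame the photograph fills the height: width = 1900 × 1/1 ≈ 1900.00 px.
Resizing to 4192 px wide multiplies everything by 1.7651: 1900.00 → 3353.60 px.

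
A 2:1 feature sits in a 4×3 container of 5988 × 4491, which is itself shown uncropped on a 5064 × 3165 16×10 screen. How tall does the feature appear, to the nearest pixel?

First fit — 2:1 into 5988×4491 spans the width: 5988.00 × 2994.00.
The 4×3 canvas is height-limited in 5064×3165, giving 4220.00 × 3165.00; scale factor 0.7047.
The feature scales with it: height 2994.00 × 0.7047 ≈ 2110.00.

2110 px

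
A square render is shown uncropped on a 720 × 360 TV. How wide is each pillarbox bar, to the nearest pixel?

180 px

square is narrower than Univisium 2:1, so it spans the full height.
The render is 360 × 1/1 ≈ 360.00 px wide.
Leftover width: 720 − 360.00 = 360.00 px → 180.00 each side.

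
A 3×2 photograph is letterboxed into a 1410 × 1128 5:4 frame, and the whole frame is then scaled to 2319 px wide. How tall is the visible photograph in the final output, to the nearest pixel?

1546 px

At 1410×1128 the photograph is width-limited, so height = 1410 × 2/3 ≈ 940.00 px.
Scaling 1410 → 2319 is ×1.6447, so the height becomes 940.00 × 1.6447 ≈ 1546.00 px.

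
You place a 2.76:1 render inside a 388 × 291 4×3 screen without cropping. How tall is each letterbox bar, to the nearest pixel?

75 px

2.76:1 (2.760) > 4×3 (1.333), so the render fills the width.
That makes the image 140.58 px tall (388 / 2.760).
Black = 291 − 140.58 = 150.42 px, or 75.21 per bar.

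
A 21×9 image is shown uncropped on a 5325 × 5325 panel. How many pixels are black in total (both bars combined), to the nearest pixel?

16203214 pixels

21×9 is wider than 1:1, so it spans the full width.
Content height = 5325 × 9/21 ≈ 2282.1429 px.
5325 − 2282.1429 = 3042.8571 px of bars.
Across the 5325-px span: 3042.8571 × 5325 ≈ 16203214 px.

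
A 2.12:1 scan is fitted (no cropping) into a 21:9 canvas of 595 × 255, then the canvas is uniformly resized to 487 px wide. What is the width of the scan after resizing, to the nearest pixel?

442 px

In the 595×255 frame the scan fills the height: width = 255 × 2.120 ≈ 540.60 px.
Resizing to 487 px wide multiplies everything by 0.8185: 540.60 → 442.47 px.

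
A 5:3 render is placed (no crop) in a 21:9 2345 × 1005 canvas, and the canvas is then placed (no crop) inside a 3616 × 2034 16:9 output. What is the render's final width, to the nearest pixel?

5:3 in 2345×1005: fills the height, so the render is 1675.00 × 1005.00.
The 21:9 canvas is width-limited in 3616×2034, giving 3616.00 × 1549.71; scale factor 1.5420.
Applying the same ×1.5420: 1675.00 → 2582.86.

2583 px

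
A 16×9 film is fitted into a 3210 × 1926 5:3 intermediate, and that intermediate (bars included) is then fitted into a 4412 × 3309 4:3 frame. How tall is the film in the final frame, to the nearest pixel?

2482 px

16×9 in 3210×1926: fills the width, so the film is 3210.00 × 1805.62.
Second fit — the 5:3 canvas into 4412×3309 spans the width: 4412.00 × 2647.20 (×1.3745 from 3210×1926).
Applying the same ×1.3745: 1805.62 → 2481.75.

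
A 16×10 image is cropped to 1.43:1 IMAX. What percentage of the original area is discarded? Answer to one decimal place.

10.6%

The height stays; only width is cut (since 1.43:1 IMAX is narrower than 16×10).
Fraction kept = (1.430)/(1.600) ≈ 89.38%, so 10.62% is lost.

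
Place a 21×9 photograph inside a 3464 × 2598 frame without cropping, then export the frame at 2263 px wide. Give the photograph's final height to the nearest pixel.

At 3464×2598 the photograph is width-limited, so height = 3464 × 9/21 ≈ 1484.57 px.
Scaling 3464 → 2263 is ×0.6533, so the height becomes 1484.57 × 0.6533 ≈ 969.86 px.

970 px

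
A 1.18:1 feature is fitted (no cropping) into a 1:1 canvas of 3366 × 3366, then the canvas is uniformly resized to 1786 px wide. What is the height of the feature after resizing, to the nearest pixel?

Fitted into 3366×3366, the feature spans the width; its height is 3366 / 1.180 ≈ 2852.54 px.
Resizing to 1786 px wide multiplies everything by 0.5306: 2852.54 → 1513.56 px.

1514 px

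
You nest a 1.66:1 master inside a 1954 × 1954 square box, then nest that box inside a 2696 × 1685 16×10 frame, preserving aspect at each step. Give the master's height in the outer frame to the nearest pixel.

Inside the 1954×1954 canvas the master is width-limited at 1954.00 × 1177.11.
Second fit — the square canvas into 2696×1685 spans the height: 1685.00 × 1685.00 (×0.8623 from 1954×1954).
Applying the same ×0.8623: 1177.11 → 1015.06.

1015 px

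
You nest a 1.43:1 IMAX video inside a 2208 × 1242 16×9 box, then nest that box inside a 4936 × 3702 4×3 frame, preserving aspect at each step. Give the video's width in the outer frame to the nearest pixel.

3970 px

1.43:1 IMAX in 2208×1242: fills the height, so the video is 1776.06 × 1242.00.
16×9 in 4936×3702: fills the width, so the intermediate becomes 4936.00 × 2776.50 — a scale of ×2.2355.
Applying the same ×2.2355: 1776.06 → 3970.39.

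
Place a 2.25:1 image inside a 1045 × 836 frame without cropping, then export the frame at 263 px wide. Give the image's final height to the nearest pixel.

Fitted into 1045×836, the image spans the width; its height is 1045 / 2.250 ≈ 464.44 px.
Resizing to 263 px wide multiplies everything by 0.2517: 464.44 → 116.89 px.

117 px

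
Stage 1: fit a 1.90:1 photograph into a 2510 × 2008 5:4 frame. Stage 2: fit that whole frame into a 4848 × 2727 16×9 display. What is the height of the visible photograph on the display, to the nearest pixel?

First fit — 1.90:1 into 2510×2008 spans the width: 2510.00 × 1321.05.
The 5:4 canvas is height-limited in 4848×2727, giving 3408.75 × 2727.00; scale factor 1.3581.
So the photograph's height is 1321.05 × 1.3581 ≈ 1794.08.

1794 px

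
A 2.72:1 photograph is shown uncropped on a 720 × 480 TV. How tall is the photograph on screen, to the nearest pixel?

2.72:1 (2.720) > 3×2 (1.500), so the photograph fills the width.
The photograph is 720 / 2.720 ≈ 264.71 px tall.

265 px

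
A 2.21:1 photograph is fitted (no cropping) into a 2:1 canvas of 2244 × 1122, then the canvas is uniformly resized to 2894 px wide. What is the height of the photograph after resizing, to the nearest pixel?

At 2244×1122 the photograph is width-limited, so height = 2244 / 2.210 ≈ 1015.38 px.
Resizing to 2894 px wide multiplies everything by 1.2897: 1015.38 → 1309.50 px.

1310 px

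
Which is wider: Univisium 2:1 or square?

Univisium 2:1 = 2 and square = 1; 2 > 1.

Univisium 2:1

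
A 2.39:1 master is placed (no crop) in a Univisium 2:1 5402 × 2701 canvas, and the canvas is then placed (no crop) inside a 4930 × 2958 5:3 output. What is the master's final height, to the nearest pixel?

2.39:1 in 5402×2701: fills the width, so the master is 5402.00 × 2260.25.
Univisium 2:1 in 4930×2958: fills the width, so the intermediate becomes 4930.00 × 2465.00 — a scale of ×0.9126.
So the master's height is 2260.25 × 0.9126 ≈ 2062.76.

2063 px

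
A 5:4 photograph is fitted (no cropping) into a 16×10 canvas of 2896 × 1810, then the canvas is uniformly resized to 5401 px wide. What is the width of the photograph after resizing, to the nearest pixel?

At 2896×1810 the photograph is height-limited, so width = 1810 × 5/4 ≈ 2262.50 px.
Scaling 2896 → 5401 is ×1.8650, so the width becomes 2262.50 × 1.8650 ≈ 4219.53 px.

4220 px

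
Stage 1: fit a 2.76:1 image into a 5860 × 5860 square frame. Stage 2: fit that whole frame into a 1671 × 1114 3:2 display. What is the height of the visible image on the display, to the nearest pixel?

First fit — 2.76:1 into 5860×5860 spans the width: 5860.00 × 2123.19.
square in 1671×1114: fills the height, so the intermediate becomes 1114.00 × 1114.00 — a scale of ×0.1901.
Applying the same ×0.1901: 2123.19 → 403.62.

404 px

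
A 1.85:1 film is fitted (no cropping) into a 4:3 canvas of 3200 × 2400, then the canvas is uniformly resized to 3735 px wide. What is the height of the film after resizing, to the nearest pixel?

Fitted into 3200×2400, the film spans the width; its height is 3200 / 1.850 ≈ 1729.73 px.
The frame scales by 3735/3200 = 1.1672; 1729.73 × 1.1672 ≈ 2018.92 px.

2019 px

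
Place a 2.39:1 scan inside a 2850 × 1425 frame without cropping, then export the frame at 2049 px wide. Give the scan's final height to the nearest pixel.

Fitted into 2850×1425, the scan spans the width; its height is 2850 / 2.390 ≈ 1192.47 px.
Resizing to 2049 px wide multiplies everything by 0.7189: 1192.47 → 857.32 px.

857 px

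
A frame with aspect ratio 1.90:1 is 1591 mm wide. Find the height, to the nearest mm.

Height = 1591 / 1.900 = 837.37.

837 mm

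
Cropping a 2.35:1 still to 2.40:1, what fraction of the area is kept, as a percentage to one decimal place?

97.9%

Going from 2.35:1 to 2.40:1 means cutting height while keeping width.
Area ratio = (2.350)/(2.400) = 97.92% retained.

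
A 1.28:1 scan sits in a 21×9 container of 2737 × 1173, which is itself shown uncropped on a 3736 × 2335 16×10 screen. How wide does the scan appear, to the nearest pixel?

1.28:1 in 2737×1173: fills the height, so the scan is 1501.44 × 1173.00.
The 21×9 canvas is width-limited in 3736×2335, giving 3736.00 × 1601.14; scale factor 1.3650.
Applying the same ×1.3650: 1501.44 → 2049.46.

2049 px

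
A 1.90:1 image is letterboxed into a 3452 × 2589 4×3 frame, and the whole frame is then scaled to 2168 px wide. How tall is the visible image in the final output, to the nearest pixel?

At 3452×2589 the image is width-limited, so height = 3452 / 1.900 ≈ 1816.84 px.
Scaling 3452 → 2168 is ×0.6280, so the height becomes 1816.84 × 0.6280 ≈ 1141.05 px.

1141 px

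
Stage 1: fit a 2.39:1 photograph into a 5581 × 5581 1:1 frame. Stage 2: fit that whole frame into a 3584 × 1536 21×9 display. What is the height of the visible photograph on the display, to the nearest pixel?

643 px

First fit — 2.39:1 into 5581×5581 spans the width: 5581.00 × 2335.15.
The 1:1 canvas is height-limited in 3584×1536, giving 1536.00 × 1536.00; scale factor 0.2752.
Applying the same ×0.2752: 2335.15 → 642.68.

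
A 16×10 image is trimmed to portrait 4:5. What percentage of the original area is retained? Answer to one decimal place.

50.0%

portrait 4:5 is narrower than 16×10, so the crop keeps the full height and trims the width.
Area ratio = (0.800)/(1.600) = 50.00% retained.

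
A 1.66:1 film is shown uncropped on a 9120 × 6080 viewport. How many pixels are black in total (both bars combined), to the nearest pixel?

5344540 pixels

1.66:1 is wider than 3:2, so it spans the full width.
Content height = 9120 / 1.660 ≈ 5493.9759 px.
Black = 6080 − 5493.9759 = 586.0241 px.
Across the 9120-px span: 586.0241 × 9120 ≈ 5344540 px.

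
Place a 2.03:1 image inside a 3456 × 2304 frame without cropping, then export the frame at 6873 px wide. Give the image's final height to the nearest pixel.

Fitted into 3456×2304, the image spans the width; its height is 3456 / 2.030 ≈ 1702.46 px.
Scaling 3456 → 6873 is ×1.9887, so the height becomes 1702.46 × 1.9887 ≈ 3385.71 px.

3386 px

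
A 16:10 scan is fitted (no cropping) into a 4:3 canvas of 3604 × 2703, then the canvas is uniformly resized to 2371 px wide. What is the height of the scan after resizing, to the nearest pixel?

At 3604×2703 the scan is width-limited, so height = 3604 × 10/16 ≈ 2252.50 px.
The frame scales by 2371/3604 = 0.6579; 2252.50 × 0.6579 ≈ 1481.88 px.

1482 px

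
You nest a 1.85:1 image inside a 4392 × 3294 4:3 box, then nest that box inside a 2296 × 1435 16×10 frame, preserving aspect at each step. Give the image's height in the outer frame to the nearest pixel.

1034 px

1.85:1 in 4392×3294: fills the width, so the image is 4392.00 × 2374.05.
Second fit — the 4:3 canvas into 2296×1435 spans the height: 1913.33 × 1435.00 (×0.4356 from 4392×3294).
So the image's height is 2374.05 × 0.4356 ≈ 1034.23.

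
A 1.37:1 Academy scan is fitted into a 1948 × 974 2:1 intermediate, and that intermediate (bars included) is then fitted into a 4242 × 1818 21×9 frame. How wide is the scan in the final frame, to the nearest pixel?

1.37:1 Academy in 1948×974: fills the height, so the scan is 1334.38 × 974.00.
Second fit — the 2:1 canvas into 4242×1818 spans the height: 3636.00 × 1818.00 (×1.8665 from 1948×974).
Applying the same ×1.8665: 1334.38 → 2490.66.

2491 px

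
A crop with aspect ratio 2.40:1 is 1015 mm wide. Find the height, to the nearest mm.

423 mm

1015 / 2.400 = 422.92.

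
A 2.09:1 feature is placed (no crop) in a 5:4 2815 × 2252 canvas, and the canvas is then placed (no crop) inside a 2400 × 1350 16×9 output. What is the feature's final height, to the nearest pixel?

First fit — 2.09:1 into 2815×2252 spans the width: 2815.00 × 1346.89.
5:4 in 2400×1350: fills the height, so the intermediate becomes 1687.50 × 1350.00 — a scale of ×0.5995.
The feature scales with it: height 1346.89 × 0.5995 ≈ 807.42.

807 px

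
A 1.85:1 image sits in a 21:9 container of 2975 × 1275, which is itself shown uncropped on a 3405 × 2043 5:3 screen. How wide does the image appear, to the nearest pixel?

1.85:1 in 2975×1275: fills the height, so the image is 2358.75 × 1275.00.
The 21:9 canvas is width-limited in 3405×2043, giving 3405.00 × 1459.29; scale factor 1.1445.
So the image's width is 2358.75 × 1.1445 ≈ 2699.68.

2700 px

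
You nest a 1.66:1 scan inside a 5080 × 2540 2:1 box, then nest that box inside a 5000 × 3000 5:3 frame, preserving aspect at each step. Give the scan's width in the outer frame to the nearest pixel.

4150 px

Inside the 5080×2540 canvas the scan is height-limited at 4216.40 × 2540.00.
The 2:1 canvas is width-limited in 5000×3000, giving 5000.00 × 2500.00; scale factor 0.9843.
Applying the same ×0.9843: 4216.40 → 4150.00.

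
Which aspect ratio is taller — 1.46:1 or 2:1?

1.46:1

1.46 and 2; 2 > 1.46. The smaller width-to-height ratio is the taller frame.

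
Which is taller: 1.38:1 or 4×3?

4×3

1.38 and 4×3 = 1.333; 1.38 > 1.333. The smaller width-to-height ratio is the taller frame.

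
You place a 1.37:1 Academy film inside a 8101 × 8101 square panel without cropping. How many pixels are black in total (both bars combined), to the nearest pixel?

17723865 pixels

1.37:1 Academy (1.370) > square (1.000), so the film fills the width.
The film is 8101 / 1.370 ≈ 5913.1387 px tall.
Leftover height: 8101 − 5913.1387 = 2187.8613 px.
Across the 8101-px span: 2187.8613 × 8101 ≈ 17723865 px.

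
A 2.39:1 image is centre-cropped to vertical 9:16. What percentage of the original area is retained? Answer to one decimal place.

Going from 2.39:1 to vertical 9:16 means cutting width while keeping height.
Fraction kept = (0.562)/(2.390) ≈ 23.54%.

23.5%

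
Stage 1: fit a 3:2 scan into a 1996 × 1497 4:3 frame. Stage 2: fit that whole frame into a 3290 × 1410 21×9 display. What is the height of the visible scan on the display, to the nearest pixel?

1253 px

Inside the 1996×1497 canvas the scan is width-limited at 1996.00 × 1330.67.
4:3 in 3290×1410: fills the height, so the intermediate becomes 1880.00 × 1410.00 — a scale of ×0.9419.
Applying the same ×0.9419: 1330.67 → 1253.33.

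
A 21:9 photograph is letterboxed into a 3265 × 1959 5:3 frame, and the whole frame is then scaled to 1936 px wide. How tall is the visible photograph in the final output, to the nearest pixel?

At 3265×1959 the photograph is width-limited, so height = 3265 × 9/21 ≈ 1399.29 px.
Scaling 3265 → 1936 is ×0.5930, so the height becomes 1399.29 × 0.5930 ≈ 829.71 px.

830 px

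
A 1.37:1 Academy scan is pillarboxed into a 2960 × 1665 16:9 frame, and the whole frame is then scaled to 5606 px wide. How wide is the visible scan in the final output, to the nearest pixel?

4320 px

At 2960×1665 the scan is height-limited, so width = 1665 × 1.370 ≈ 2281.05 px.
Resizing to 5606 px wide multiplies everything by 1.8939: 2281.05 → 4320.12 px.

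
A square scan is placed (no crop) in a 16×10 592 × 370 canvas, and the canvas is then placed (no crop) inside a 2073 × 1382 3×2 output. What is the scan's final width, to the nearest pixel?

1296 px

Inside the 592×370 canvas the scan is height-limited at 370.00 × 370.00.
16×10 in 2073×1382: fills the width, so the intermediate becomes 2073.00 × 1295.62 — a scale of ×3.5017.
The scan scales with it: width 370.00 × 3.5017 ≈ 1295.62.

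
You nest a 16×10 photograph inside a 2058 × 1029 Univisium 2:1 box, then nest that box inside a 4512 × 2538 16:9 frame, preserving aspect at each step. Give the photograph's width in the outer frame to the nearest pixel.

3610 px

Inside the 2058×1029 canvas the photograph is height-limited at 1646.40 × 1029.00.
Univisium 2:1 in 4512×2538: fills the width, so the intermediate becomes 4512.00 × 2256.00 — a scale of ×2.1924.
The photograph scales with it: width 1646.40 × 2.1924 ≈ 3609.60.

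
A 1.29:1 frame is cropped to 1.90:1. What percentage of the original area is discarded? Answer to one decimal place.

Going from 1.29:1 to 1.90:1 means cutting height while keeping width.
(1.290)/(1.900) ≈ 0.679 of the area survives, leaving 32.11% discarded.

32.1%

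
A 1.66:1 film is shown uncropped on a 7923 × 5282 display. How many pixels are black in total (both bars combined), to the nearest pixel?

1.66:1 is wider than 3×2, so it spans the full width.
Content height = 7923 / 1.660 ≈ 4772.8916 px.
Black = 5282 − 4772.8916 = 509.1084 px.
Bar area = 509.1084 × 7923 ≈ 4033666 px.

4033666 pixels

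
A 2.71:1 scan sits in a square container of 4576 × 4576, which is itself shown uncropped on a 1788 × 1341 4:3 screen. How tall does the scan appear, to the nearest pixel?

495 px

First fit — 2.71:1 into 4576×4576 spans the width: 4576.00 × 1688.56.
The square canvas is height-limited in 1788×1341, giving 1341.00 × 1341.00; scale factor 0.2931.
Applying the same ×0.2931: 1688.56 → 494.83.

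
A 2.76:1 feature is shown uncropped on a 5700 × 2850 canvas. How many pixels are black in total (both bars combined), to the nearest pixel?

2.76:1 (2.760) > Univisium 2:1 (2.000), so the feature fills the width.
The feature is 5700 / 2.760 ≈ 2065.2174 px tall.
Leftover height: 2850 − 2065.2174 = 784.7826 px.
Bar area = 784.7826 × 5700 ≈ 4473261 px.

4473261 pixels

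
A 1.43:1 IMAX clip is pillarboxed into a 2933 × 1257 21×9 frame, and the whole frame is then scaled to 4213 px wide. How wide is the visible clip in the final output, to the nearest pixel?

In the 2933×1257 frame the clip fills the height: width = 1257 × 1.430 ≈ 1797.51 px.
Scaling 2933 → 4213 is ×1.4364, so the width becomes 1797.51 × 1.4364 ≈ 2581.97 px.

2582 px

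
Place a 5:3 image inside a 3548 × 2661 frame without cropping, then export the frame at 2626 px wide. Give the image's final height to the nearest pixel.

1576 px

In the 3548×2661 frame the image fills the width: height = 3548 × 3/5 ≈ 2128.80 px.
The frame scales by 2626/3548 = 0.7401; 2128.80 × 0.7401 ≈ 1575.60 px.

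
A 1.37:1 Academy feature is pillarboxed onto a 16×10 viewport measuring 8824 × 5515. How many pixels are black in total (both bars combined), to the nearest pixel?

6995502 pixels

Since 1.370 < 1.600, the feature is height-limited.
Content width = 5515 × 1.370 ≈ 7555.5500 px.
Leftover width: 8824 − 7555.5500 = 1268.4500 px.
Across the 5515-px span: 1268.4500 × 5515 ≈ 6995502 px.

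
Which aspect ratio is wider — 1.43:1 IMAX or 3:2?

3:2

1.43 and 3:2 = 1.5; 1.5 > 1.43.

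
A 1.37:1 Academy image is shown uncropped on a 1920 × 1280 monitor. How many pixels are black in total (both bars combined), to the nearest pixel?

212992 pixels

1.37:1 Academy (1.370) < 3×2 (1.500), so the image fills the height.
Content width = 1280 × 1.370 ≈ 1753.6000 px.
Leftover width: 1920 − 1753.6000 = 166.4000 px.
Across the 1280-px span: 166.4000 × 1280 ≈ 212992 px.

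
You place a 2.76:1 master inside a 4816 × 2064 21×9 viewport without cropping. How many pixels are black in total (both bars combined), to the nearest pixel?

Since 2.760 > 2.333, the master is width-limited.
The master is 4816 / 2.760 ≈ 1744.9275 px tall.
Leftover height: 2064 − 1744.9275 = 319.0725 px.
Bar area = 319.0725 × 4816 ≈ 1536653 px.

1536653 pixels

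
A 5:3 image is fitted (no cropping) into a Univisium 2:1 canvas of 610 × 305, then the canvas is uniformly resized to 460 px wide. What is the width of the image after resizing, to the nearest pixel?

383 px

In the 610×305 frame the image fills the height: width = 305 × 5/3 ≈ 508.33 px.
Resizing to 460 px wide multiplies everything by 0.7541: 508.33 → 383.33 px.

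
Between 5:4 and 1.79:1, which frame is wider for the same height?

1.79:1

5:4 = 1.25 and 1.79; 1.79 > 1.25.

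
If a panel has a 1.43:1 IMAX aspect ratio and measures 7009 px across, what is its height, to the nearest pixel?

7009 / 1.430 = 4901.40.

4901 px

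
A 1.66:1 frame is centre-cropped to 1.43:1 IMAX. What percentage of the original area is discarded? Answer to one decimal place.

13.9%

1.43:1 IMAX is narrower than 1.66:1, so the crop keeps the full height and trims the width.
(1.430)/(1.660) ≈ 0.861 of the area survives, leaving 13.86% discarded.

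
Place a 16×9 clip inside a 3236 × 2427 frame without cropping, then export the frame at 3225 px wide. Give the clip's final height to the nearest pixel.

1814 px

Fitted into 3236×2427, the clip spans the width; its height is 3236 × 9/16 ≈ 1820.25 px.
Scaling 3236 → 3225 is ×0.9966, so the height becomes 1820.25 × 0.9966 ≈ 1814.06 px.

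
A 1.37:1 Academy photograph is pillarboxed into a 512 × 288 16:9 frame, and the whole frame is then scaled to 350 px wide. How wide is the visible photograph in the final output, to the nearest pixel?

270 px

In the 512×288 frame the photograph fills the height: width = 288 × 1.370 ≈ 394.56 px.
Scaling 512 → 350 is ×0.6836, so the width becomes 394.56 × 0.6836 ≈ 269.72 px.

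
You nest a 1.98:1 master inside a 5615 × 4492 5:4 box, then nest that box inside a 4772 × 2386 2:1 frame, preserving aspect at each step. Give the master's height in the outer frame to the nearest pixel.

1506 px

First fit — 1.98:1 into 5615×4492 spans the width: 5615.00 × 2835.86.
5:4 in 4772×2386: fills the height, so the intermediate becomes 2982.50 × 2386.00 — a scale of ×0.5312.
So the master's height is 2835.86 × 0.5312 ≈ 1506.31.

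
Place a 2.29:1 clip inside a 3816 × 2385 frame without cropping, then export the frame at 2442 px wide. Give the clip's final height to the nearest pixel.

1066 px

At 3816×2385 the clip is width-limited, so height = 3816 / 2.290 ≈ 1666.38 px.
Resizing to 2442 px wide multiplies everything by 0.6399: 1666.38 → 1066.38 px.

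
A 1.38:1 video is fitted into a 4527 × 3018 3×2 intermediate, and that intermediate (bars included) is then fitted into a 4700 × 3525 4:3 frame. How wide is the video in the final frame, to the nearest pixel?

4324 px

1.38:1 in 4527×3018: fills the height, so the video is 4164.84 × 3018.00.
3×2 in 4700×3525: fills the width, so the intermediate becomes 4700.00 × 3133.33 — a scale of ×1.0382.
So the video's width is 4164.84 × 1.0382 ≈ 4324.00.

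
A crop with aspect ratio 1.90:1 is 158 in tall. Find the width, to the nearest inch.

300 in

158 × 1.900 = 300.20.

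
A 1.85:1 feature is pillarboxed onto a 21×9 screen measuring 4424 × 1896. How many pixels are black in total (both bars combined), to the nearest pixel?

1.85:1 is narrower than 21×9, so it spans the full height.
The feature is 1896 × 1.850 ≈ 3507.6000 px wide.
Black = 4424 − 3507.6000 = 916.4000 px.
That's 916.4000 × 1896 ≈ 1737494 black pixels.

1737494 pixels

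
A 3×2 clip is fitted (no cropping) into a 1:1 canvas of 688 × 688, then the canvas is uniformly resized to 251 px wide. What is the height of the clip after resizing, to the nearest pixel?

167 px

In the 688×688 frame the clip fills the width: height = 688 × 2/3 ≈ 458.67 px.
The frame scales by 251/688 = 0.3648; 458.67 × 0.3648 ≈ 167.33 px.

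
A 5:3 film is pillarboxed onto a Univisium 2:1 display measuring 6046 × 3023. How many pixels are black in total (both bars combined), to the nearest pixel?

Since 1.667 < 2.000, the film is height-limited.
That makes the image 5038.3333 px wide (3023 × 5/3).
Leftover width: 6046 − 5038.3333 = 1007.6667 px.
Bar area = 1007.6667 × 3023 ≈ 3046176 px.

3046176 pixels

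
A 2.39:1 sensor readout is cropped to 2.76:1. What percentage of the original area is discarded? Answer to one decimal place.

13.4%

The width stays; only height is cut (since 2.76:1 is wider than 2.39:1).
(2.390)/(2.760) ≈ 0.866 of the area survives, leaving 13.41% discarded.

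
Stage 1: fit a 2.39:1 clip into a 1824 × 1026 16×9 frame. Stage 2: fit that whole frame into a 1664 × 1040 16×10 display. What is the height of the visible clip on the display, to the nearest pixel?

Inside the 1824×1026 canvas the clip is width-limited at 1824.00 × 763.18.
The 16×9 canvas is width-limited in 1664×1040, giving 1664.00 × 936.00; scale factor 0.9123.
Applying the same ×0.9123: 763.18 → 696.23.

696 px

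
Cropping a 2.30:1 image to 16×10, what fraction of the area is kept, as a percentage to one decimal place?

69.6%

16×10 is narrower than 2.30:1, so the crop keeps the full height and trims the width.
Fraction kept = (1.600)/(2.300) ≈ 69.57%.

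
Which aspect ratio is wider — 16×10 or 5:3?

16×10 = 1.6 and 5:3 = 1.667; 1.667 > 1.6.

5:3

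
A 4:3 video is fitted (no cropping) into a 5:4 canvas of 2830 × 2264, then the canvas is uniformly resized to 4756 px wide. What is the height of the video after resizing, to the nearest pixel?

In the 2830×2264 frame the video fills the width: height = 2830 × 3/4 ≈ 2122.50 px.
Resizing to 4756 px wide multiplies everything by 1.6806: 2122.50 → 3567.00 px.

3567 px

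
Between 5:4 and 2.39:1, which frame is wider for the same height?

2.39:1

5:4 = 1.25 and 2.39; 2.39 > 1.25.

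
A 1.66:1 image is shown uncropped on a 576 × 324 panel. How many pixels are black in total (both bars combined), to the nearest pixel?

1.66:1 (1.660) < 16×9 (1.778), so the image fills the height.
Content width = 324 × 1.660 ≈ 537.8400 px.
576 − 537.8400 = 38.1600 px of bars.
Bar area = 38.1600 × 324 ≈ 12364 px.

12364 pixels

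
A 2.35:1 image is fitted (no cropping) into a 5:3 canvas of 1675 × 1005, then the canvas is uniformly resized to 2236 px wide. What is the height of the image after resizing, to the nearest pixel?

951 px

In the 1675×1005 frame the image fills the width: height = 1675 / 2.350 ≈ 712.77 px.
Scaling 1675 → 2236 is ×1.3349, so the height becomes 712.77 × 1.3349 ≈ 951.49 px.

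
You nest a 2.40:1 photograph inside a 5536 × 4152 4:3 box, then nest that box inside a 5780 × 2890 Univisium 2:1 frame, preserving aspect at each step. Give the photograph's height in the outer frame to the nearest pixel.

1606 px

First fit — 2.40:1 into 5536×4152 spans the width: 5536.00 × 2306.67.
Second fit — the 4:3 canvas into 5780×2890 spans the height: 3853.33 × 2890.00 (×0.6961 from 5536×4152).
Applying the same ×0.6961: 2306.67 → 1605.56.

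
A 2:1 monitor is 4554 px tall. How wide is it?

At 2:1, 4554 × 2/1 ≈ 9108.

9108 px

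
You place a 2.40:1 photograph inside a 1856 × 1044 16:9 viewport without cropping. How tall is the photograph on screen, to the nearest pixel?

773 px

2.40:1 (2.400) > 16:9 (1.778), so the photograph fills the width.
That makes the image 773.33 px tall (1856 / 2.400).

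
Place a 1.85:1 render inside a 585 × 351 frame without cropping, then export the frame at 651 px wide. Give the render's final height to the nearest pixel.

352 px

In the 585×351 frame the render fills the width: height = 585 / 1.850 ≈ 316.22 px.
Resizing to 651 px wide multiplies everything by 1.1128: 316.22 → 351.89 px.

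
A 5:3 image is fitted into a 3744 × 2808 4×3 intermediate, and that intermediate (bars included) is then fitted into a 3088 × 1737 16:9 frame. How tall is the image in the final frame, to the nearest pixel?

1390 px

5:3 in 3744×2808: fills the width, so the image is 3744.00 × 2246.40.
4×3 in 3088×1737: fills the height, so the intermediate becomes 2316.00 × 1737.00 — a scale of ×0.6186.
Applying the same ×0.6186: 2246.40 → 1389.60.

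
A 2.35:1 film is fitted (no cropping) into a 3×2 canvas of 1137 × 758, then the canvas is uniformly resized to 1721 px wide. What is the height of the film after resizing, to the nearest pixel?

732 px

At 1137×758 the film is width-limited, so height = 1137 / 2.350 ≈ 483.83 px.
Resizing to 1721 px wide multiplies everything by 1.5136: 483.83 → 732.34 px.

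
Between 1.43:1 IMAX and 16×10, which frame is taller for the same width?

1.43 and 16×10 = 1.6; 1.6 > 1.43. The smaller width-to-height ratio is the taller frame.

1.43:1 IMAX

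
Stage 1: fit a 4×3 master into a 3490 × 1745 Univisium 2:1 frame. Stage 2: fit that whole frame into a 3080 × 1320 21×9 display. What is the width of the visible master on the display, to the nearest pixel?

Inside the 3490×1745 canvas the master is height-limited at 2326.67 × 1745.00.
Univisium 2:1 in 3080×1320: fills the height, so the intermediate becomes 2640.00 × 1320.00 — a scale of ×0.7564.
The master scales with it: width 2326.67 × 0.7564 ≈ 1760.00.

1760 px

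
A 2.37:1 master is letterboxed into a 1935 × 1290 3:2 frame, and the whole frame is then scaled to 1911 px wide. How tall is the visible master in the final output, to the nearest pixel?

806 px

At 1935×1290 the master is width-limited, so height = 1935 / 2.370 ≈ 816.46 px.
Scaling 1935 → 1911 is ×0.9876, so the height becomes 816.46 × 0.9876 ≈ 806.33 px.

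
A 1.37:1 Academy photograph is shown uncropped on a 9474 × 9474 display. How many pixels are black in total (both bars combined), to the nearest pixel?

24240854 pixels

Since 1.370 > 1.000, the photograph is width-limited.
The photograph is 9474 / 1.370 ≈ 6915.3285 px tall.
Black = 9474 − 6915.3285 = 2558.6715 px.
Bar area = 2558.6715 × 9474 ≈ 24240854 px.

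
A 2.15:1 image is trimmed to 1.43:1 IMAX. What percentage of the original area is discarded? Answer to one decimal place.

1.43:1 IMAX is narrower than 2.15:1, so the crop keeps the full height and trims the width.
Area ratio = (1.430)/(2.150) = 66.51%; the remaining 33.49% is cropped out.

33.5%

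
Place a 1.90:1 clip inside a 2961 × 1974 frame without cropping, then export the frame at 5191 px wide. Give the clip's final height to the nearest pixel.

2732 px

At 2961×1974 the clip is width-limited, so height = 2961 / 1.900 ≈ 1558.42 px.
Scaling 2961 → 5191 is ×1.7531, so the height becomes 1558.42 × 1.7531 ≈ 2732.11 px.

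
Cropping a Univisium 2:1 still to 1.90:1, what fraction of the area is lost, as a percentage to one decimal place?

5.0%

The height stays; only width is cut (since 1.90:1 is narrower than Univisium 2:1).
Area ratio = (1.900)/(2.000) = 95.00%; the remaining 5.00% is cropped out.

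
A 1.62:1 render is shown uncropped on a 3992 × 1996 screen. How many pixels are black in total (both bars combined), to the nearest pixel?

1513926 pixels

Since 1.620 < 2.000, the render is height-limited.
The render is 1996 × 1.620 ≈ 3233.5200 px wide.
Leftover width: 3992 − 3233.5200 = 758.4800 px.
That's 758.4800 × 1996 ≈ 1513926 black pixels.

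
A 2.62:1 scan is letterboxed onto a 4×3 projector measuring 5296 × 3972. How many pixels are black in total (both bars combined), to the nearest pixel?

2.62:1 (2.620) > 4×3 (1.333), so the scan fills the width.
That makes the image 2021.3740 px tall (5296 / 2.620).
3972 − 2021.3740 = 1950.6260 px of bars.
That's 1950.6260 × 5296 ≈ 10330515 black pixels.

10330515 pixels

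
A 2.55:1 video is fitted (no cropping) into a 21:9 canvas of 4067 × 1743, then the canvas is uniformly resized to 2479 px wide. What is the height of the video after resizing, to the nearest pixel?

At 4067×1743 the video is width-limited, so height = 4067 / 2.550 ≈ 1594.90 px.
Scaling 4067 → 2479 is ×0.6095, so the height becomes 1594.90 × 0.6095 ≈ 972.16 px.

972 px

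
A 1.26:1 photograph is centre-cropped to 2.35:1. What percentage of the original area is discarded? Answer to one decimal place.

Going from 1.26:1 to 2.35:1 means cutting height while keeping width.
Area ratio = (1.260)/(2.350) = 53.62%; the remaining 46.38% is cropped out.

46.4%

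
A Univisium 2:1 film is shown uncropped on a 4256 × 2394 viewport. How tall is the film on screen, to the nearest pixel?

2128 px

Univisium 2:1 is wider than 16×9, so it spans the full width.
That makes the image 2128.00 px tall (4256 × 1/2).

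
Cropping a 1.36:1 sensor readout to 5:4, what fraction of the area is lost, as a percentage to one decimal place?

8.1%

5:4 is narrower than 1.36:1, so the crop keeps the full height and trims the width.
Area ratio = (1.250)/(1.360) = 91.91%; the remaining 8.09% is cropped out.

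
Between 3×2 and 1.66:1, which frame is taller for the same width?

3×2

3×2 = 1.5 and 1.66; 1.66 > 1.5. The smaller width-to-height ratio is the taller frame.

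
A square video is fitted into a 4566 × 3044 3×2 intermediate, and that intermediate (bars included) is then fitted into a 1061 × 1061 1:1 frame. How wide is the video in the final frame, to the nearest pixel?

square in 4566×3044: fills the height, so the video is 3044.00 × 3044.00.
Second fit — the 3×2 canvas into 1061×1061 spans the width: 1061.00 × 707.33 (×0.2324 from 4566×3044).
Applying the same ×0.2324: 3044.00 → 707.33.

707 px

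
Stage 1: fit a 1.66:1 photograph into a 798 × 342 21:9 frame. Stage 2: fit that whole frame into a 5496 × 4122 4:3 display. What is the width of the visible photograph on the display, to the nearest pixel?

3910 px

Inside the 798×342 canvas the photograph is height-limited at 567.72 × 342.00.
The 21:9 canvas is width-limited in 5496×4122, giving 5496.00 × 2355.43; scale factor 6.8872.
Applying the same ×6.8872: 567.72 → 3910.01.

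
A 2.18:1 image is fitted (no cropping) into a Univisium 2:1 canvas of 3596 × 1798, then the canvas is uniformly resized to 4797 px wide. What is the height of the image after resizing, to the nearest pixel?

In the 3596×1798 frame the image fills the width: height = 3596 / 2.180 ≈ 1649.54 px.
The frame scales by 4797/3596 = 1.3340; 1649.54 × 1.3340 ≈ 2200.46 px.

2200 px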